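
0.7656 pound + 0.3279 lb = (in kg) 0.496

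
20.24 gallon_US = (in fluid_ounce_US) 2591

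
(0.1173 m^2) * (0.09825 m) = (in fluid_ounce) 389.7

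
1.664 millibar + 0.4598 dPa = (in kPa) 0.1664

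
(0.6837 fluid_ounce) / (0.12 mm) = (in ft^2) 1.814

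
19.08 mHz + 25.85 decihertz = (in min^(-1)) 156.2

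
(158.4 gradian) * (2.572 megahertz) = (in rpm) 6.111e+07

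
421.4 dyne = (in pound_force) 0.0009473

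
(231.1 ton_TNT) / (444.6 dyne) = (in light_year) 0.02299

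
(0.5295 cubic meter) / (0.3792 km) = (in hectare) 1.396e-07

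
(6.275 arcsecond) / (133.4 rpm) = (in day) 2.521e-11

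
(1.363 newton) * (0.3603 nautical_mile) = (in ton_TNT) 2.174e-07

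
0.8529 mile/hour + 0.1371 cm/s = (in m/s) 0.3827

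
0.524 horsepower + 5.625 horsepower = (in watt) 4585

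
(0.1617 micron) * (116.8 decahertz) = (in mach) 5.547e-07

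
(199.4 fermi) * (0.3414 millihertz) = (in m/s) 6.808e-17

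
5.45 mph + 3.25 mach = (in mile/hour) 2481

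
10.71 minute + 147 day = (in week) 21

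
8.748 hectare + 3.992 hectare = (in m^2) 1.274e+05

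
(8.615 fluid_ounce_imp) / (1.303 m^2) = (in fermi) 1.879e+11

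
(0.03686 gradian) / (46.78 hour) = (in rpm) 3.283e-08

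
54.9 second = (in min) 0.915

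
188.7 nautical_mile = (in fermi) 3.495e+20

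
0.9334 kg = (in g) 933.4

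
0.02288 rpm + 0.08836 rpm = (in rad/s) 0.01165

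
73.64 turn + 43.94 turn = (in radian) 738.8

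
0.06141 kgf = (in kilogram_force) 0.06141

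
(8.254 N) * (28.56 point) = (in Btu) 7.882e-05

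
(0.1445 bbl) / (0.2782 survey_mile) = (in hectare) 5.131e-09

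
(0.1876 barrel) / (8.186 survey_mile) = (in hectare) 2.264e-10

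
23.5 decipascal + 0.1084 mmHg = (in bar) 0.000168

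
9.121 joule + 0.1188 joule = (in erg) 9.24e+07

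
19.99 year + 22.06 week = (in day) 7451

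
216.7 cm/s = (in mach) 0.006364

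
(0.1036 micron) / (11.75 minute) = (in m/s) 1.47e-10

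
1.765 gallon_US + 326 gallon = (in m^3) 1.241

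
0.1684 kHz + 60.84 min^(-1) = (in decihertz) 1694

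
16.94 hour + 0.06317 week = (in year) 0.003145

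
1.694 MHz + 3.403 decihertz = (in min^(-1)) 1.016e+08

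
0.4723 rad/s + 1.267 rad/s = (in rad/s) 1.739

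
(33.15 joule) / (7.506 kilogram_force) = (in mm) 450.4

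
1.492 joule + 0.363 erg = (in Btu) 0.001414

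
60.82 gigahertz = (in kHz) 6.082e+07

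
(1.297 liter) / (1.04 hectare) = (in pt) 0.0003535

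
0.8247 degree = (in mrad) 14.39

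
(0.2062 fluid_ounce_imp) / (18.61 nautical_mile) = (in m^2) 1.7e-10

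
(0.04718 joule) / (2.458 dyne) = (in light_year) 2.029e-13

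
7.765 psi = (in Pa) 5.354e+04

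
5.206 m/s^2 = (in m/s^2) 5.206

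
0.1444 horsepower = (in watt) 107.7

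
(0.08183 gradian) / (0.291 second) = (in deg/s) 0.2531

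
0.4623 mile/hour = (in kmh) 0.744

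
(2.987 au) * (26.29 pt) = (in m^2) 4.144e+09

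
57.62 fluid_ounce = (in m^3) 0.001704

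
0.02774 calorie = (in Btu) 0.00011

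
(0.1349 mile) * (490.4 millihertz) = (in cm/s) 1.065e+04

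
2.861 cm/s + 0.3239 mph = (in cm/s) 17.34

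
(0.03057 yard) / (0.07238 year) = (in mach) 3.597e-11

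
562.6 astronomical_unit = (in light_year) 0.008896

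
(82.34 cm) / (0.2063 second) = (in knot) 7.758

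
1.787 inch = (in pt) 128.7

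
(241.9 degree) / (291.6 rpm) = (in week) 2.286e-07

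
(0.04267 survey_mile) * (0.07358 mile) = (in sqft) 8.753e+04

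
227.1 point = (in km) 8.012e-05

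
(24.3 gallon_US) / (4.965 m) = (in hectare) 1.853e-06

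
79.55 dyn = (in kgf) 8.112e-05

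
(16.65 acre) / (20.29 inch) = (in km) 130.7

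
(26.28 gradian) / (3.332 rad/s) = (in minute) 0.002065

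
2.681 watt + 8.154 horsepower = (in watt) 6083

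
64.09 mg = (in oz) 0.002261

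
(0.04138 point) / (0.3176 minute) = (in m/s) 7.661e-07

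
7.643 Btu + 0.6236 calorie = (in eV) 5.035e+22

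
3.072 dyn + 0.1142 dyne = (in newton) 3.186e-05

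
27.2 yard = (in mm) 2.487e+04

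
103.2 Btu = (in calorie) 2.602e+04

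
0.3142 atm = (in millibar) 318.4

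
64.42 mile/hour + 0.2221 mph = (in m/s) 28.9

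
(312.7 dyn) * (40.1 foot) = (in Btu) 3.623e-05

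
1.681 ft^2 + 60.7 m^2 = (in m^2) 60.86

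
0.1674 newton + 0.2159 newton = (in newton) 0.3833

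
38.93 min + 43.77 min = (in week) 0.008204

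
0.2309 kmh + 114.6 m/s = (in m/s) 114.7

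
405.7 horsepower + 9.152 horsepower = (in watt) 3.094e+05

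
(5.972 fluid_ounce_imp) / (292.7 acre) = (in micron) 0.0001433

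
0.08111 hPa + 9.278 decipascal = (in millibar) 0.09039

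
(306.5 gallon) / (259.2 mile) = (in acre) 6.873e-10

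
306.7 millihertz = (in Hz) 0.3067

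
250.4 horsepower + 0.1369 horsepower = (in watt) 1.868e+05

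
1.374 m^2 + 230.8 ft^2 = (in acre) 0.005638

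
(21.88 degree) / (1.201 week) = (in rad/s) 5.257e-07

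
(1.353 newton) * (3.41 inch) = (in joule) 0.1172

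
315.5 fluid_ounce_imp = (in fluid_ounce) 303.1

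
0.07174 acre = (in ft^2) 3125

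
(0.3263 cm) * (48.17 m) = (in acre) 3.884e-05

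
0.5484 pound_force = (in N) 2.439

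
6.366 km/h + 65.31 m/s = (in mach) 0.197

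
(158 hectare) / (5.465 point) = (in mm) 8.195e+11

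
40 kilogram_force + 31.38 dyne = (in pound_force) 88.18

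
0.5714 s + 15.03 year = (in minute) 7.9e+06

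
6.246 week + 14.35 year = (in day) 5281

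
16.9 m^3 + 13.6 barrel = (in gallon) 5036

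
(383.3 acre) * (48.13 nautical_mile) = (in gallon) 3.653e+13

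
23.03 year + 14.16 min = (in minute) 1.21e+07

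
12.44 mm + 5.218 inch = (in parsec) 4.698e-18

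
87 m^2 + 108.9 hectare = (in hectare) 108.9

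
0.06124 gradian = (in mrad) 0.962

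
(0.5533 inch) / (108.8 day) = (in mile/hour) 3.344e-09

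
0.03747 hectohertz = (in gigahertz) 3.747e-09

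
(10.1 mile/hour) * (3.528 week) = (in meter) 9.634e+06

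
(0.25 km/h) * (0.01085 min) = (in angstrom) 4.521e+08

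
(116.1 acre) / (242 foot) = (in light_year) 6.733e-13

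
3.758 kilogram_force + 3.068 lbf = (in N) 50.5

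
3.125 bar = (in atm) 3.084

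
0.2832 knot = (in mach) 0.0004279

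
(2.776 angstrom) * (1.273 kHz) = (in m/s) 3.534e-07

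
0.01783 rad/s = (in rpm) 0.1703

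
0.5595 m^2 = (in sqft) 6.022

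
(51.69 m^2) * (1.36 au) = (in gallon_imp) 2.313e+15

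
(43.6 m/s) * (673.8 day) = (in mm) 2.538e+12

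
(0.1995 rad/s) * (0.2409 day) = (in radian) 4152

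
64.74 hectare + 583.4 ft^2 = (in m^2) 6.475e+05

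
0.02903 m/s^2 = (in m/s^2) 0.02903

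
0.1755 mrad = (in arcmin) 0.6033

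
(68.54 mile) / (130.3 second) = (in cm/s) 8.465e+04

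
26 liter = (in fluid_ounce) 879.2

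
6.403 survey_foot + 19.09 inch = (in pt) 6907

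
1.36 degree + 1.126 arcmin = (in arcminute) 82.73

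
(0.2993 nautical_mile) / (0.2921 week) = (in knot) 0.006099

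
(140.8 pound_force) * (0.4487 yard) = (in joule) 257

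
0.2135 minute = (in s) 12.81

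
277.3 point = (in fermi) 9.783e+13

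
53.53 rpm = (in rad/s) 5.606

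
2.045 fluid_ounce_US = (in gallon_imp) 0.0133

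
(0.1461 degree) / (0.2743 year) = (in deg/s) 1.689e-08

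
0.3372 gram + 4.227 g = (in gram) 4.564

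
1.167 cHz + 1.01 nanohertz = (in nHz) 1.167e+07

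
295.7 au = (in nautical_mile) 2.389e+10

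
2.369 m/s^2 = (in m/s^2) 2.369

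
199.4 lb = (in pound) 199.4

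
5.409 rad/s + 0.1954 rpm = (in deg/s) 311.1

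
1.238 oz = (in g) 35.1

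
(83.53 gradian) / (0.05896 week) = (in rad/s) 3.68e-05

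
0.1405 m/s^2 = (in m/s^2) 0.1405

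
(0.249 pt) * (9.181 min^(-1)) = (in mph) 3.007e-05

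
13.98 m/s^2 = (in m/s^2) 13.98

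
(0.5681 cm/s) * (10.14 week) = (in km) 34.84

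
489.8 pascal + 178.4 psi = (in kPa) 1231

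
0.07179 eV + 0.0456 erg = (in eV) 2.846e+10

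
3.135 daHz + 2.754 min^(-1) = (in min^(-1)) 1884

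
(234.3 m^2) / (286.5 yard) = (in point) 2535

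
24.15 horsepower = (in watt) 1.801e+04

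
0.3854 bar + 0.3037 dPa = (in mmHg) 289.1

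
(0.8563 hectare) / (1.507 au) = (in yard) 4.154e-08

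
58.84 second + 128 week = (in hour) 2.15e+04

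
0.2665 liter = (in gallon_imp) 0.05862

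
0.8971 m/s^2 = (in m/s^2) 0.8971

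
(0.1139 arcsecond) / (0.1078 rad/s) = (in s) 5.122e-06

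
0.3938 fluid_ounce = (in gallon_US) 0.003077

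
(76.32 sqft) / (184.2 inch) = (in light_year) 1.602e-16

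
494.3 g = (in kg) 0.4943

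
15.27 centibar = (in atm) 0.1507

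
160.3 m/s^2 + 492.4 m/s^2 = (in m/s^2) 652.7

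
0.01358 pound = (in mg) 6160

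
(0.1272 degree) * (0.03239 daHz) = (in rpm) 0.006867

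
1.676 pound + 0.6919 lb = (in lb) 2.368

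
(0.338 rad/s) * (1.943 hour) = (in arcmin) 8.128e+06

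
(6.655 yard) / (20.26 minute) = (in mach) 1.47e-05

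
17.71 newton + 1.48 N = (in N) 19.19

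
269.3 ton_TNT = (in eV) 7.033e+30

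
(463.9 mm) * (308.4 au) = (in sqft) 2.304e+14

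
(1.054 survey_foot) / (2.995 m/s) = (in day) 1.241e-06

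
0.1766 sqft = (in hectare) 1.641e-06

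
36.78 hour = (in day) 1.532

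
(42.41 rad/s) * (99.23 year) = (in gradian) 8.449e+12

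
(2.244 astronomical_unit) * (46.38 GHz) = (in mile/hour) 3.483e+22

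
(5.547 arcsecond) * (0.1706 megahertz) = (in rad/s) 4.588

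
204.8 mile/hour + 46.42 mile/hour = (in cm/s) 1.123e+04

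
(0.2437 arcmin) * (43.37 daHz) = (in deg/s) 1.762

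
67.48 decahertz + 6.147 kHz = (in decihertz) 6.822e+04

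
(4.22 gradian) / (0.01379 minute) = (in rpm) 0.765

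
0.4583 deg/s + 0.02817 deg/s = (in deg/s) 0.4865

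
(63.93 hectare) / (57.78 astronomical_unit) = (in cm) 7.396e-06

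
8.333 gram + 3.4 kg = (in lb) 7.514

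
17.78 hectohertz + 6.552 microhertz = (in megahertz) 0.001778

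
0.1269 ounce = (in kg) 0.003598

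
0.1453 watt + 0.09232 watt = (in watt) 0.2376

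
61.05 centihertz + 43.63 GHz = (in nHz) 4.363e+19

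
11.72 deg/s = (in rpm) 1.953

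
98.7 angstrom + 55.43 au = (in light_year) 0.0008765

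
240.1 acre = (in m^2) 9.717e+05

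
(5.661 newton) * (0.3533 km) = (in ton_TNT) 4.78e-07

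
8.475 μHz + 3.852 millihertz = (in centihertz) 0.386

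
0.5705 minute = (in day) 0.0003962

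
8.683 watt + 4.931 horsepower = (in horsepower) 4.943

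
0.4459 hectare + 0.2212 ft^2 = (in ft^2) 4.8e+04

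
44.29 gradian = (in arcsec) 1.435e+05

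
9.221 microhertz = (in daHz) 9.221e-07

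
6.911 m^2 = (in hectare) 0.0006911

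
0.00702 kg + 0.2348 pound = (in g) 113.5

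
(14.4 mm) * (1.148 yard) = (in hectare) 1.512e-06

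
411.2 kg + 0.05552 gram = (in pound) 906.5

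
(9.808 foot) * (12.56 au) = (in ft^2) 6.046e+13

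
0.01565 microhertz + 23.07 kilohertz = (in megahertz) 0.02307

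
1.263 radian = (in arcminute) 4342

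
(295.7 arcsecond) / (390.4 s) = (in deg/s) 0.0002104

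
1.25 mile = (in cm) 2.012e+05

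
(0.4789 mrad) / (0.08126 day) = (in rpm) 6.514e-07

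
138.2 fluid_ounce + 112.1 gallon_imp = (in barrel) 3.231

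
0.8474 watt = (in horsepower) 0.001136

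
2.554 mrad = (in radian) 0.002554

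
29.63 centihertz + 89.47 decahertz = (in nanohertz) 8.95e+11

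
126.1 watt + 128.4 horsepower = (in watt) 9.587e+04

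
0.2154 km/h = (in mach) 0.0001757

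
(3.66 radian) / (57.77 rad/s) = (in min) 0.001056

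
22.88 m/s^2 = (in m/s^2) 22.88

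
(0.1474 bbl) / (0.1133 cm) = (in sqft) 222.6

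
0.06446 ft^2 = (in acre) 1.48e-06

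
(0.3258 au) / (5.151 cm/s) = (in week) 1.564e+06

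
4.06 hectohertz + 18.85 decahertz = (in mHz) 5.945e+05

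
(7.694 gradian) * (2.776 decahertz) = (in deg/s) 192.2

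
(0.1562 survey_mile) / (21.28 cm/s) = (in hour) 0.3281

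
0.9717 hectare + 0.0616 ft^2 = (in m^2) 9717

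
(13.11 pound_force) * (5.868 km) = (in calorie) 8.179e+04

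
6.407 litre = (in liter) 6.407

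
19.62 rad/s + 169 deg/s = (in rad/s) 22.57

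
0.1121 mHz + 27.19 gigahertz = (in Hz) 2.719e+10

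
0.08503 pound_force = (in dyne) 3.782e+04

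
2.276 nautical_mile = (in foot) 1.383e+04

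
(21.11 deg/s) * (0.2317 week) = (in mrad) 5.163e+07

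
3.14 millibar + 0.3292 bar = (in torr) 249.3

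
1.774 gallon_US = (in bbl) 0.04224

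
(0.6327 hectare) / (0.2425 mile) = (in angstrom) 1.621e+11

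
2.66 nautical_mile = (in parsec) 1.597e-13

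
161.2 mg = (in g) 0.1612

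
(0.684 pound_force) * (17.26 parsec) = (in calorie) 3.873e+17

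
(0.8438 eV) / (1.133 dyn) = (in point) 3.382e-11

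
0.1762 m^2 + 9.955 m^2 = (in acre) 0.002503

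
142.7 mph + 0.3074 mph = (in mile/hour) 143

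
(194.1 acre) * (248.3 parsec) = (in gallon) 1.59e+27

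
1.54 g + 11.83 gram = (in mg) 1.337e+04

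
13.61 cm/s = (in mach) 0.0003997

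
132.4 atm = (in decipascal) 1.342e+08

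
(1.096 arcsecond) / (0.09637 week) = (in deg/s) 5.223e-09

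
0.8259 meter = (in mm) 825.9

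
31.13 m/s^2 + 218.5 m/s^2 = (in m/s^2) 249.6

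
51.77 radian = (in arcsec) 1.068e+07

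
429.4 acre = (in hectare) 173.8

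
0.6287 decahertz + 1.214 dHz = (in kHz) 0.006408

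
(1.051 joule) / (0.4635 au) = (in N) 1.516e-11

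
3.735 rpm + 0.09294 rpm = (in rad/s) 0.4009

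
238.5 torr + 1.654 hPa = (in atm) 0.3154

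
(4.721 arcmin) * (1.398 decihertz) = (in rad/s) 0.000192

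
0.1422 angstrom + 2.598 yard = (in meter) 2.376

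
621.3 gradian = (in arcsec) 2.013e+06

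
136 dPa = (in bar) 0.000136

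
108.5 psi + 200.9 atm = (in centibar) 2.11e+04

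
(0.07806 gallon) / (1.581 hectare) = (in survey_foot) 6.132e-08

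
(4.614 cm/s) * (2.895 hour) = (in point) 1.363e+06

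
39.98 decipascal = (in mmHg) 0.02999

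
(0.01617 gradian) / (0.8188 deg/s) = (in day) 2.057e-07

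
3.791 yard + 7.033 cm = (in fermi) 3.537e+15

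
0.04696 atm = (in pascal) 4758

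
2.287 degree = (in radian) 0.03992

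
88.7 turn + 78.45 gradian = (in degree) 3.2e+04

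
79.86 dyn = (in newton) 0.0007986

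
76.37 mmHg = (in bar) 0.1018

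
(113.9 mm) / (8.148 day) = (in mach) 4.752e-10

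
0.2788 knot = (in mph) 0.3208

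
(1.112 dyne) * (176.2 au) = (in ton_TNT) 0.07006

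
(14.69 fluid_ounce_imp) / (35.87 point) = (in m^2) 0.03298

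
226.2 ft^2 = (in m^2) 21.01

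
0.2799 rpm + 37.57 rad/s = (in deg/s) 2154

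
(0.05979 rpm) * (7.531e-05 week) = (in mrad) 285.2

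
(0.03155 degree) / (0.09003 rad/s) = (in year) 1.939e-10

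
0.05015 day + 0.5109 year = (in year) 0.511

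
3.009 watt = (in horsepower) 0.004035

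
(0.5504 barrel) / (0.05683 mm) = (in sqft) 1.657e+04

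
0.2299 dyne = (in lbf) 5.168e-07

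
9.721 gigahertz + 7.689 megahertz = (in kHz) 9.729e+06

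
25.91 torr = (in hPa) 34.54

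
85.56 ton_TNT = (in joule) 3.58e+11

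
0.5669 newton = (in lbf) 0.1274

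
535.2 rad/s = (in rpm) 5111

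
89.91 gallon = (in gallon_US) 89.91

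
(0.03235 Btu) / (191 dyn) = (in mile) 11.1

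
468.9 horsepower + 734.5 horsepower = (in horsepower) 1203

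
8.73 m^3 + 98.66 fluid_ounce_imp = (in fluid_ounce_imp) 3.074e+05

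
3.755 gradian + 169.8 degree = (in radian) 3.023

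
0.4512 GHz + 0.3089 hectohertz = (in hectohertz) 4.512e+06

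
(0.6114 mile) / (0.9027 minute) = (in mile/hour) 40.64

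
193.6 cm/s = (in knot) 3.763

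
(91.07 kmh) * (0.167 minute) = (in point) 7.185e+05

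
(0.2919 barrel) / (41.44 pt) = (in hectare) 0.0003175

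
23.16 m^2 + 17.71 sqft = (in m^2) 24.81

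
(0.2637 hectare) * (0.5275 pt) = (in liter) 490.7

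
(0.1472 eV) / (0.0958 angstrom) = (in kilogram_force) 2.51e-10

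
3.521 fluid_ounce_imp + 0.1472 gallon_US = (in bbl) 0.004134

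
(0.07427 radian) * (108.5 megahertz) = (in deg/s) 4.617e+08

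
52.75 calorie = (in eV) 1.378e+21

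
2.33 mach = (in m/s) 793.4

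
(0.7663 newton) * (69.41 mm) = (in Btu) 5.041e-05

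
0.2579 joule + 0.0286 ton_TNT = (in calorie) 2.86e+07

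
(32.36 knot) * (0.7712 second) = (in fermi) 1.284e+16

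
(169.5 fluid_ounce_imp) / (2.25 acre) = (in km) 5.289e-10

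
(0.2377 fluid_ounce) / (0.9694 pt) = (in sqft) 0.2213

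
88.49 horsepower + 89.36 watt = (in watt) 6.608e+04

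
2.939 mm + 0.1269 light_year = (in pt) 3.403e+18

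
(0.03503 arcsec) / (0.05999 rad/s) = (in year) 8.977e-14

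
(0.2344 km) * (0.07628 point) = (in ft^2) 0.0679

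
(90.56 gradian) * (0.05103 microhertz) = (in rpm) 6.932e-07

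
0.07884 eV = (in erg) 1.263e-13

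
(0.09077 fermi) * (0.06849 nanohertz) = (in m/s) 6.217e-27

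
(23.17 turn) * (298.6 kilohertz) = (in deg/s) 2.491e+09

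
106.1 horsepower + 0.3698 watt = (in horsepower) 106.1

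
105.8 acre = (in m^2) 4.282e+05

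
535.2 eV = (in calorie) 2.049e-17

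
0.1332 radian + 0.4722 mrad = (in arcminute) 459.5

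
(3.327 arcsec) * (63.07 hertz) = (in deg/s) 0.05829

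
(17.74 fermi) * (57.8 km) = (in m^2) 1.025e-09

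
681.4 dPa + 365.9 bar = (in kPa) 3.659e+04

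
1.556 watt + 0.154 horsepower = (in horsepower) 0.1561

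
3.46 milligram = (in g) 0.00346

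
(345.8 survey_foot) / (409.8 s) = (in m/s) 0.2572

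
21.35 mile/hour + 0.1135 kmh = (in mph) 21.42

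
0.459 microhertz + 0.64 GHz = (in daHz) 6.4e+07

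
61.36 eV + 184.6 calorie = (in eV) 4.821e+21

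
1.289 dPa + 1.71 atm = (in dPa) 1.733e+06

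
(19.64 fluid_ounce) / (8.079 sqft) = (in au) 5.173e-15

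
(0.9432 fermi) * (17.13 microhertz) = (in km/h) 5.817e-20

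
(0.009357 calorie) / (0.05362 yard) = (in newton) 0.7985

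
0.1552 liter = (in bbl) 0.0009762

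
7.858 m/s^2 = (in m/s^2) 7.858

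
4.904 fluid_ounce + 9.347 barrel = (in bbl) 9.348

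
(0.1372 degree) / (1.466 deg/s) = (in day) 1.083e-06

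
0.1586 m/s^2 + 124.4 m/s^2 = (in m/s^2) 124.6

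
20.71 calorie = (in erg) 8.665e+08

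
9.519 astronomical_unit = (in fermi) 1.424e+27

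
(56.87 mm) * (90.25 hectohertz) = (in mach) 1.507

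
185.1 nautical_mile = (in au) 2.292e-06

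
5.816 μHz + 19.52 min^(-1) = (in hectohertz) 0.003253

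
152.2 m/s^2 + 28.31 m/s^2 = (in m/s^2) 180.5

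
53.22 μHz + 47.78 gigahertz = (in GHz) 47.78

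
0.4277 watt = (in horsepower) 0.0005736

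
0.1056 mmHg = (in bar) 0.0001408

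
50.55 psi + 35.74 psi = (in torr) 4462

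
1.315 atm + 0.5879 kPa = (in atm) 1.321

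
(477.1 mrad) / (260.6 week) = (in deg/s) 1.734e-07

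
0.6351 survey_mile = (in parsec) 3.312e-14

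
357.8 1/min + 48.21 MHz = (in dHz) 4.821e+08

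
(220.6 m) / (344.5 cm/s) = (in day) 0.0007411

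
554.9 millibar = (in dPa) 5.549e+05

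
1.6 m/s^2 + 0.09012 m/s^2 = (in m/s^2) 1.69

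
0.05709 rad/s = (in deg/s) 3.271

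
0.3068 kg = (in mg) 3.068e+05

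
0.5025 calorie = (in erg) 2.102e+07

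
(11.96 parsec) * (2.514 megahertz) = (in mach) 2.725e+21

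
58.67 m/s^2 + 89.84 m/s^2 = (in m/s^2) 148.5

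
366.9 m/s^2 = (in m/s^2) 366.9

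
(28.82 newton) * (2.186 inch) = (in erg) 1.6e+07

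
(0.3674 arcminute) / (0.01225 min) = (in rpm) 0.001389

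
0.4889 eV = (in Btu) 7.424e-23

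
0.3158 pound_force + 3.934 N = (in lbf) 1.2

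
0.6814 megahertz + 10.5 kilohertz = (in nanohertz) 6.919e+14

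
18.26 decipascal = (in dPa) 18.26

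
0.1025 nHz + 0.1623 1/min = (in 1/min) 0.1623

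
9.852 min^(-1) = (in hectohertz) 0.001642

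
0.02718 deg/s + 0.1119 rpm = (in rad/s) 0.01219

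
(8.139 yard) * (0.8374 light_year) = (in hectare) 5.896e+12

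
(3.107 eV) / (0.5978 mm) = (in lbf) 1.872e-16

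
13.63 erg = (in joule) 1.363e-06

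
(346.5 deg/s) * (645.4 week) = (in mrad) 2.361e+12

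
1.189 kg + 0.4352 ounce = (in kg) 1.201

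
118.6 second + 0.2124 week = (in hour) 35.72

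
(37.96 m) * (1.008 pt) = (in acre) 3.336e-06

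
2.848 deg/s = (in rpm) 0.4747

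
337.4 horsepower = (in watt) 2.516e+05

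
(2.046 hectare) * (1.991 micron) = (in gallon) 10.76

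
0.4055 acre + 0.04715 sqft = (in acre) 0.4055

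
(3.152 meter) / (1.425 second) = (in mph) 4.948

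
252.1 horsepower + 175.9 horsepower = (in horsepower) 428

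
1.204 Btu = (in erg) 1.27e+10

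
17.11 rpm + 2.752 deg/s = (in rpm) 17.57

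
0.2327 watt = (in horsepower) 0.0003121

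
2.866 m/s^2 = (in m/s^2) 2.866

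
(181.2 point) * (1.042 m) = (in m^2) 0.06661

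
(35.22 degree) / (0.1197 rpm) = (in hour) 0.01362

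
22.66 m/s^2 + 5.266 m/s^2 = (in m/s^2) 27.93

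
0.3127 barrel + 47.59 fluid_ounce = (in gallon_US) 13.51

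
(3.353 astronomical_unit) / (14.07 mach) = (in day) 1212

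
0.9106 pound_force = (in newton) 4.051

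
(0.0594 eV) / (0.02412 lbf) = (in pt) 2.514e-16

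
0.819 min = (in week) 8.125e-05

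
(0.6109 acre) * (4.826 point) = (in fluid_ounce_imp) 1.481e+05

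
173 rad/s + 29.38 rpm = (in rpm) 1681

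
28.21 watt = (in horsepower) 0.03783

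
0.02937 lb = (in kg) 0.01332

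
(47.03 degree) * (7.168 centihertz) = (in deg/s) 3.371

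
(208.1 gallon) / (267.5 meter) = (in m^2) 0.002945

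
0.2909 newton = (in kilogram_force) 0.02966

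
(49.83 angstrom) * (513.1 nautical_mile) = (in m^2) 0.004735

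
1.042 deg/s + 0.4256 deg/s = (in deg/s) 1.468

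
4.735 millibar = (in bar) 0.004735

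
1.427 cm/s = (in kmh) 0.05137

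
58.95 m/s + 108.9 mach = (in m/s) 3.714e+04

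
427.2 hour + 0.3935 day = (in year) 0.04985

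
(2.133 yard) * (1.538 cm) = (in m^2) 0.03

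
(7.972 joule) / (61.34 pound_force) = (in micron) 2.922e+04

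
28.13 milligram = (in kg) 2.813e-05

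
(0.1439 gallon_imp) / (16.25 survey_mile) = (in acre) 6.181e-12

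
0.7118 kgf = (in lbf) 1.569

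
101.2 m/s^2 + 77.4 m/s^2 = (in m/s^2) 178.6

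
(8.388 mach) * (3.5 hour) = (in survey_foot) 1.181e+08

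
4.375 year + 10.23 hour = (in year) 4.376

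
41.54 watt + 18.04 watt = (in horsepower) 0.0799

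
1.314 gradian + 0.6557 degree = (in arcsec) 6618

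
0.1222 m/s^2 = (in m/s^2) 0.1222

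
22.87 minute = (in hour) 0.3812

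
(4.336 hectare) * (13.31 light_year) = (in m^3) 5.46e+21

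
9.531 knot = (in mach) 0.0144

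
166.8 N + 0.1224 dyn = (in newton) 166.8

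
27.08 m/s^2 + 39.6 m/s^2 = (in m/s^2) 66.68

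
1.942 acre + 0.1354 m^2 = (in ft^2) 8.459e+04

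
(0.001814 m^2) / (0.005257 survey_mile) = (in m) 0.0002144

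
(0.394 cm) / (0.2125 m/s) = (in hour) 5.15e-06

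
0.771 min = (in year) 1.467e-06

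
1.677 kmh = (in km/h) 1.677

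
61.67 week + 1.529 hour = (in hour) 1.036e+04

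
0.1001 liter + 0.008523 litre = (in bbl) 0.0006832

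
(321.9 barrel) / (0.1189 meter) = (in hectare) 0.04304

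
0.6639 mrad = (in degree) 0.03804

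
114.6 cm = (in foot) 3.76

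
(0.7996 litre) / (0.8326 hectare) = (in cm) 9.604e-06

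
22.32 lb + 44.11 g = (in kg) 10.17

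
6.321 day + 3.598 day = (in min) 1.428e+04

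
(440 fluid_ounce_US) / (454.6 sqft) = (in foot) 0.001011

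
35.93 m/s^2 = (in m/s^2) 35.93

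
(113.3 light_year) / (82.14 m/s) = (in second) 1.305e+16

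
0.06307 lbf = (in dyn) 2.805e+04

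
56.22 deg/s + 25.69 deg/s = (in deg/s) 81.91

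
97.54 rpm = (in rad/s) 10.21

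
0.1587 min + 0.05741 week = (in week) 0.05743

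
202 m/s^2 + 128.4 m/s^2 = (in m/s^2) 330.4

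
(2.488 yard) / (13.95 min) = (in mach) 7.983e-06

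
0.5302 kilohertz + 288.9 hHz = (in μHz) 2.942e+10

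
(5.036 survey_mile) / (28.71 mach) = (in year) 2.629e-08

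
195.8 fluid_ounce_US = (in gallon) 1.53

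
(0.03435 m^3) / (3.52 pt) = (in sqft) 297.8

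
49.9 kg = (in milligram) 4.99e+07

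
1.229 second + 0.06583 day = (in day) 0.06584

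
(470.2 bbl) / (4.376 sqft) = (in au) 1.229e-09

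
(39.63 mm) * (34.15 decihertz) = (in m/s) 0.1353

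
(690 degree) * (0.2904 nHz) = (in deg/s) 2.004e-07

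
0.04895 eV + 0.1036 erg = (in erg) 0.1036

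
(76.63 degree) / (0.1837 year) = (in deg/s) 1.323e-05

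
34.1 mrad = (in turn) 0.005427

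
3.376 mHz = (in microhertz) 3376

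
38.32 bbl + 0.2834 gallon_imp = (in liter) 6094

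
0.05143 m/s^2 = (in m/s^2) 0.05143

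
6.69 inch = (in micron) 1.699e+05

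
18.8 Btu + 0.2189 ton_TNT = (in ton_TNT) 0.2189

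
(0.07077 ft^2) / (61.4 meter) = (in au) 7.158e-16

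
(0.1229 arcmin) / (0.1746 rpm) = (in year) 6.2e-11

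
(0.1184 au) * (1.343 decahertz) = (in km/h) 8.564e+11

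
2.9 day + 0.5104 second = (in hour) 69.6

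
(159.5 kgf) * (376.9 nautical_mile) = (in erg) 1.092e+16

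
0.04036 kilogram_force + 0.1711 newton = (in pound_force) 0.1274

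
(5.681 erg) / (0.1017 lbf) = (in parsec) 4.07e-23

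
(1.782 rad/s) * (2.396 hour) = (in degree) 8.807e+05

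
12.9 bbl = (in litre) 2051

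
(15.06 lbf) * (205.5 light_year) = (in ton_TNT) 3.113e+10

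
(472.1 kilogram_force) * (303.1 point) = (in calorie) 118.3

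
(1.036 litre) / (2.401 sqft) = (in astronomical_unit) 3.105e-14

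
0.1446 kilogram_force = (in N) 1.418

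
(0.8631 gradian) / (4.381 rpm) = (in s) 0.02955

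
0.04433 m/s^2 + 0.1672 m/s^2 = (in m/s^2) 0.2115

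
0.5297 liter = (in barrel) 0.003332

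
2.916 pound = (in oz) 46.66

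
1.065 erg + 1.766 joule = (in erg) 1.766e+07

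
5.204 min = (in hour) 0.08673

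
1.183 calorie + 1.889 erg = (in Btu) 0.004691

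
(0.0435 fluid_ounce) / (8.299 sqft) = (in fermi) 1.669e+09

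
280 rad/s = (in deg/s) 1.604e+04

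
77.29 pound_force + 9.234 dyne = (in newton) 343.8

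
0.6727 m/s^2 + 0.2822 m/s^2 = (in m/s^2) 0.9549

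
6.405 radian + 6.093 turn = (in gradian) 2845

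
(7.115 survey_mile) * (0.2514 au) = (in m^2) 4.306e+14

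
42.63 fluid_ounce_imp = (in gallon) 0.32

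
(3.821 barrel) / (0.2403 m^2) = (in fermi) 2.528e+15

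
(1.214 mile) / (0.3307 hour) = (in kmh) 5.908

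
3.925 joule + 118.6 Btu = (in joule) 1.251e+05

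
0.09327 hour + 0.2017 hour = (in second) 1062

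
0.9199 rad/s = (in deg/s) 52.71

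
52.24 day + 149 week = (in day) 1095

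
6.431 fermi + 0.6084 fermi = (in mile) 4.374e-18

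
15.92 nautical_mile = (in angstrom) 2.948e+14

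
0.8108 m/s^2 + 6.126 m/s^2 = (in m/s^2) 6.937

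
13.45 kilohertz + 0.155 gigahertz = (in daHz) 1.55e+07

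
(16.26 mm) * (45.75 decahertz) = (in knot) 14.46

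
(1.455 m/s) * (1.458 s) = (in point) 6013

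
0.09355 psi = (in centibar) 0.645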